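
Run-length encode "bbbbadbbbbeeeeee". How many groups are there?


Input: bbbbadbbbbeeeeee
Scanning for consecutive runs:
  Group 1: 'b' x 4 (positions 0-3)
  Group 2: 'a' x 1 (positions 4-4)
  Group 3: 'd' x 1 (positions 5-5)
  Group 4: 'b' x 4 (positions 6-9)
  Group 5: 'e' x 6 (positions 10-15)
Total groups: 5

5


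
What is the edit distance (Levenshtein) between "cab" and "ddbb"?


Computing edit distance: "cab" -> "ddbb"
DP table:
           d    d    b    b
      0    1    2    3    4
  c   1    1    2    3    4
  a   2    2    2    3    4
  b   3    3    3    2    3
Edit distance = dp[3][4] = 3

3


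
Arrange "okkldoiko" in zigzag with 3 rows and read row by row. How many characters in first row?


Zigzag "okkldoiko" into 3 rows:
Placing characters:
  'o' => row 0
  'k' => row 1
  'k' => row 2
  'l' => row 1
  'd' => row 0
  'o' => row 1
  'i' => row 2
  'k' => row 1
  'o' => row 0
Rows:
  Row 0: "odo"
  Row 1: "klok"
  Row 2: "ki"
First row length: 3

3


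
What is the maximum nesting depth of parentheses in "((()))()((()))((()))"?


Input: "((()))()((()))((()))"
Tracking depth:
  Position 0 '(': depth becomes 1
  Position 1 '(': depth becomes 2
  Position 2 '(': depth becomes 3
  Position 3 ')': depth becomes 2
  Position 4 ')': depth becomes 1
  Position 5 ')': depth becomes 0
  Position 6 '(': depth becomes 1
  Position 7 ')': depth becomes 0
  Position 8 '(': depth becomes 1
  Position 9 '(': depth becomes 2
  Position 10 '(': depth becomes 3
  Position 11 ')': depth becomes 2
  Position 12 ')': depth becomes 1
  Position 13 ')': depth becomes 0
  Position 14 '(': depth becomes 1
  Position 15 '(': depth becomes 2
  Position 16 '(': depth becomes 3
  Position 17 ')': depth becomes 2
  Position 18 ')': depth becomes 1
  Position 19 ')': depth becomes 0
Maximum depth reached: 3

3


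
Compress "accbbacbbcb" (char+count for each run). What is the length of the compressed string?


Input: accbbacbbcb
Runs:
  'a' x 1 => "a1"
  'c' x 2 => "c2"
  'b' x 2 => "b2"
  'a' x 1 => "a1"
  'c' x 1 => "c1"
  'b' x 2 => "b2"
  'c' x 1 => "c1"
  'b' x 1 => "b1"
Compressed: "a1c2b2a1c1b2c1b1"
Compressed length: 16

16


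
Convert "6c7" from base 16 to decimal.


Input: "6c7" in base 16
Positional expansion:
  Digit '6' (value 6) x 16^2 = 1536
  Digit 'c' (value 12) x 16^1 = 192
  Digit '7' (value 7) x 16^0 = 7
Sum = 1735

1735


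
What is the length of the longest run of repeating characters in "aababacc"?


Input: "aababacc"
Scanning for longest run:
  Position 1 ('a'): continues run of 'a', length=2
  Position 2 ('b'): new char, reset run to 1
  Position 3 ('a'): new char, reset run to 1
  Position 4 ('b'): new char, reset run to 1
  Position 5 ('a'): new char, reset run to 1
  Position 6 ('c'): new char, reset run to 1
  Position 7 ('c'): continues run of 'c', length=2
Longest run: 'a' with length 2

2


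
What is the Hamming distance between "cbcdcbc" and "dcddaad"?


Comparing "cbcdcbc" and "dcddaad" position by position:
  Position 0: 'c' vs 'd' => differ
  Position 1: 'b' vs 'c' => differ
  Position 2: 'c' vs 'd' => differ
  Position 3: 'd' vs 'd' => same
  Position 4: 'c' vs 'a' => differ
  Position 5: 'b' vs 'a' => differ
  Position 6: 'c' vs 'd' => differ
Total differences (Hamming distance): 6

6


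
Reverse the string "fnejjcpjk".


Input: fnejjcpjk
Reading characters right to left:
  Position 8: 'k'
  Position 7: 'j'
  Position 6: 'p'
  Position 5: 'c'
  Position 4: 'j'
  Position 3: 'j'
  Position 2: 'e'
  Position 1: 'n'
  Position 0: 'f'
Reversed: kjpcjjenf

kjpcjjenf


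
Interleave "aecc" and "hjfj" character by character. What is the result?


Interleaving "aecc" and "hjfj":
  Position 0: 'a' from first, 'h' from second => "ah"
  Position 1: 'e' from first, 'j' from second => "ej"
  Position 2: 'c' from first, 'f' from second => "cf"
  Position 3: 'c' from first, 'j' from second => "cj"
Result: ahejcfcj

ahejcfcj


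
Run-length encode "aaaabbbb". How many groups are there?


Input: aaaabbbb
Scanning for consecutive runs:
  Group 1: 'a' x 4 (positions 0-3)
  Group 2: 'b' x 4 (positions 4-7)
Total groups: 2

2


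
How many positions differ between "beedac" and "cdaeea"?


Comparing "beedac" and "cdaeea" position by position:
  Position 0: 'b' vs 'c' => DIFFER
  Position 1: 'e' vs 'd' => DIFFER
  Position 2: 'e' vs 'a' => DIFFER
  Position 3: 'd' vs 'e' => DIFFER
  Position 4: 'a' vs 'e' => DIFFER
  Position 5: 'c' vs 'a' => DIFFER
Positions that differ: 6

6


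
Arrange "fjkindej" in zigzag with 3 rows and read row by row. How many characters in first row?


Zigzag "fjkindej" into 3 rows:
Placing characters:
  'f' => row 0
  'j' => row 1
  'k' => row 2
  'i' => row 1
  'n' => row 0
  'd' => row 1
  'e' => row 2
  'j' => row 1
Rows:
  Row 0: "fn"
  Row 1: "jidj"
  Row 2: "ke"
First row length: 2

2


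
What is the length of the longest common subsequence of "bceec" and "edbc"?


LCS of "bceec" and "edbc"
DP table:
           e    d    b    c
      0    0    0    0    0
  b   0    0    0    1    1
  c   0    0    0    1    2
  e   0    1    1    1    2
  e   0    1    1    1    2
  c   0    1    1    1    2
LCS length = dp[5][4] = 2

2


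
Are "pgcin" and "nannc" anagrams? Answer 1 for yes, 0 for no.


Strings: "pgcin", "nannc"
Sorted first:  cginp
Sorted second: acnnn
Differ at position 0: 'c' vs 'a' => not anagrams

0


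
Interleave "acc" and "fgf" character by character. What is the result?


Interleaving "acc" and "fgf":
  Position 0: 'a' from first, 'f' from second => "af"
  Position 1: 'c' from first, 'g' from second => "cg"
  Position 2: 'c' from first, 'f' from second => "cf"
Result: afcgcf

afcgcf


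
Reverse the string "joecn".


Input: joecn
Reading characters right to left:
  Position 4: 'n'
  Position 3: 'c'
  Position 2: 'e'
  Position 1: 'o'
  Position 0: 'j'
Reversed: nceoj

nceoj


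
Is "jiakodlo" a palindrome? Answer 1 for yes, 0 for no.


Input: jiakodlo
Reversed: oldokaij
  Compare pos 0 ('j') with pos 7 ('o'): MISMATCH
  Compare pos 1 ('i') with pos 6 ('l'): MISMATCH
  Compare pos 2 ('a') with pos 5 ('d'): MISMATCH
  Compare pos 3 ('k') with pos 4 ('o'): MISMATCH
Result: not a palindrome

0


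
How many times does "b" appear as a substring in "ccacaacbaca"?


Searching for "b" in "ccacaacbaca"
Scanning each position:
  Position 0: "c" => no
  Position 1: "c" => no
  Position 2: "a" => no
  Position 3: "c" => no
  Position 4: "a" => no
  Position 5: "a" => no
  Position 6: "c" => no
  Position 7: "b" => MATCH
  Position 8: "a" => no
  Position 9: "c" => no
  Position 10: "a" => no
Total occurrences: 1

1


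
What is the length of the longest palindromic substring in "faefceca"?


Input: "faefceca"
Checking substrings for palindromes:
  [4:7] "cec" (len 3) => palindrome
Longest palindromic substring: "cec" with length 3

3


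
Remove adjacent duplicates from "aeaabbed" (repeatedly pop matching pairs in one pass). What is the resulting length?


Input: aeaabbed
Stack-based adjacent duplicate removal:
  Read 'a': push. Stack: a
  Read 'e': push. Stack: ae
  Read 'a': push. Stack: aea
  Read 'a': matches stack top 'a' => pop. Stack: ae
  Read 'b': push. Stack: aeb
  Read 'b': matches stack top 'b' => pop. Stack: ae
  Read 'e': matches stack top 'e' => pop. Stack: a
  Read 'd': push. Stack: ad
Final stack: "ad" (length 2)

2


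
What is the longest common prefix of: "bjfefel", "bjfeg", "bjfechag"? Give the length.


Words: bjfefel, bjfeg, bjfechag
  Position 0: all 'b' => match
  Position 1: all 'j' => match
  Position 2: all 'f' => match
  Position 3: all 'e' => match
  Position 4: ('f', 'g', 'c') => mismatch, stop
LCP = "bjfe" (length 4)

4


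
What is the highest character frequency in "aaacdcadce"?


Input: aaacdcadce
Character counts:
  'a': 4
  'c': 3
  'd': 2
  'e': 1
Maximum frequency: 4

4


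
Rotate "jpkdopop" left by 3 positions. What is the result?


Input: "jpkdopop", rotate left by 3
First 3 characters: "jpk"
Remaining characters: "dopop"
Concatenate remaining + first: "dopop" + "jpk" = "dopopjpk"

dopopjpk


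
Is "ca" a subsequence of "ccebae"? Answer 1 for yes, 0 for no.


Check if "ca" is a subsequence of "ccebae"
Greedy scan:
  Position 0 ('c'): matches sub[0] = 'c'
  Position 1 ('c'): no match needed
  Position 2 ('e'): no match needed
  Position 3 ('b'): no match needed
  Position 4 ('a'): matches sub[1] = 'a'
  Position 5 ('e'): no match needed
All 2 characters matched => is a subsequence

1


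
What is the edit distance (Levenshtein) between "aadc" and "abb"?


Computing edit distance: "aadc" -> "abb"
DP table:
           a    b    b
      0    1    2    3
  a   1    0    1    2
  a   2    1    1    2
  d   3    2    2    2
  c   4    3    3    3
Edit distance = dp[4][3] = 3

3


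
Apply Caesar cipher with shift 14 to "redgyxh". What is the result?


Caesar cipher: shift "redgyxh" by 14
  'r' (pos 17) + 14 = pos 5 = 'f'
  'e' (pos 4) + 14 = pos 18 = 's'
  'd' (pos 3) + 14 = pos 17 = 'r'
  'g' (pos 6) + 14 = pos 20 = 'u'
  'y' (pos 24) + 14 = pos 12 = 'm'
  'x' (pos 23) + 14 = pos 11 = 'l'
  'h' (pos 7) + 14 = pos 21 = 'v'
Result: fsrumlv

fsrumlv


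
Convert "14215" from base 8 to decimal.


Input: "14215" in base 8
Positional expansion:
  Digit '1' (value 1) x 8^4 = 4096
  Digit '4' (value 4) x 8^3 = 2048
  Digit '2' (value 2) x 8^2 = 128
  Digit '1' (value 1) x 8^1 = 8
  Digit '5' (value 5) x 8^0 = 5
Sum = 6285

6285


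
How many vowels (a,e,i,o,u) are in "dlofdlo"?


Input: dlofdlo
Checking each character:
  'd' at position 0: consonant
  'l' at position 1: consonant
  'o' at position 2: vowel (running total: 1)
  'f' at position 3: consonant
  'd' at position 4: consonant
  'l' at position 5: consonant
  'o' at position 6: vowel (running total: 2)
Total vowels: 2

2


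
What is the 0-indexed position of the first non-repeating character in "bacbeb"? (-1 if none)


Input: bacbeb
Character frequencies:
  'a': 1
  'b': 3
  'c': 1
  'e': 1
Scanning left to right for freq == 1:
  Position 0 ('b'): freq=3, skip
  Position 1 ('a'): unique! => answer = 1

1


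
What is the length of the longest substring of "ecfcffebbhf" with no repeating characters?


Input: "ecfcffebbhf"
Sliding window (track last position of each char):
  Position 0 ('e'): window [0,0] length 1 -- new best
  Position 1 ('c'): window [0,1] length 2 -- new best
  Position 2 ('f'): window [0,2] length 3 -- new best
  Position 3 ('c'): repeat (last at 1), move window start to 2
  Position 3 ('c'): window [2,3] length 2
  Position 4 ('f'): repeat (last at 2), move window start to 3
  Position 4 ('f'): window [3,4] length 2
  Position 5 ('f'): repeat (last at 4), move window start to 5
  Position 5 ('f'): window [5,5] length 1
  Position 6 ('e'): window [5,6] length 2
  Position 7 ('b'): window [5,7] length 3
  Position 8 ('b'): repeat (last at 7), move window start to 8
  Position 8 ('b'): window [8,8] length 1
  Position 9 ('h'): window [8,9] length 2
  Position 10 ('f'): window [8,10] length 3
Longest substring with no repeats: "ecf" with length 3

3


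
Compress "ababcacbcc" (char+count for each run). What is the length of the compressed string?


Input: ababcacbcc
Runs:
  'a' x 1 => "a1"
  'b' x 1 => "b1"
  'a' x 1 => "a1"
  'b' x 1 => "b1"
  'c' x 1 => "c1"
  'a' x 1 => "a1"
  'c' x 1 => "c1"
  'b' x 1 => "b1"
  'c' x 2 => "c2"
Compressed: "a1b1a1b1c1a1c1b1c2"
Compressed length: 18

18


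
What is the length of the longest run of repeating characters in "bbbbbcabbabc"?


Input: "bbbbbcabbabc"
Scanning for longest run:
  Position 1 ('b'): continues run of 'b', length=2
  Position 2 ('b'): continues run of 'b', length=3
  Position 3 ('b'): continues run of 'b', length=4
  Position 4 ('b'): continues run of 'b', length=5
  Position 5 ('c'): new char, reset run to 1
  Position 6 ('a'): new char, reset run to 1
  Position 7 ('b'): new char, reset run to 1
  Position 8 ('b'): continues run of 'b', length=2
  Position 9 ('a'): new char, reset run to 1
  Position 10 ('b'): new char, reset run to 1
  Position 11 ('c'): new char, reset run to 1
Longest run: 'b' with length 5

5


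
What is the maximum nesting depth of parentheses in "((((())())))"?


Input: "((((())())))"
Tracking depth:
  Position 0 '(': depth becomes 1
  Position 1 '(': depth becomes 2
  Position 2 '(': depth becomes 3
  Position 3 '(': depth becomes 4
  Position 4 '(': depth becomes 5
  Position 5 ')': depth becomes 4
  Position 6 ')': depth becomes 3
  Position 7 '(': depth becomes 4
  Position 8 ')': depth becomes 3
  Position 9 ')': depth becomes 2
  Position 10 ')': depth becomes 1
  Position 11 ')': depth becomes 0
Maximum depth reached: 5

5


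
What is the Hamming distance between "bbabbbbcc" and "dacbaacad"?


Comparing "bbabbbbcc" and "dacbaacad" position by position:
  Position 0: 'b' vs 'd' => differ
  Position 1: 'b' vs 'a' => differ
  Position 2: 'a' vs 'c' => differ
  Position 3: 'b' vs 'b' => same
  Position 4: 'b' vs 'a' => differ
  Position 5: 'b' vs 'a' => differ
  Position 6: 'b' vs 'c' => differ
  Position 7: 'c' vs 'a' => differ
  Position 8: 'c' vs 'd' => differ
Total differences (Hamming distance): 8

8


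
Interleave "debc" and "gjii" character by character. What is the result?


Interleaving "debc" and "gjii":
  Position 0: 'd' from first, 'g' from second => "dg"
  Position 1: 'e' from first, 'j' from second => "ej"
  Position 2: 'b' from first, 'i' from second => "bi"
  Position 3: 'c' from first, 'i' from second => "ci"
Result: dgejbici

dgejbici


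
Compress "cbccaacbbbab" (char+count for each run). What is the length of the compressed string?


Input: cbccaacbbbab
Runs:
  'c' x 1 => "c1"
  'b' x 1 => "b1"
  'c' x 2 => "c2"
  'a' x 2 => "a2"
  'c' x 1 => "c1"
  'b' x 3 => "b3"
  'a' x 1 => "a1"
  'b' x 1 => "b1"
Compressed: "c1b1c2a2c1b3a1b1"
Compressed length: 16

16


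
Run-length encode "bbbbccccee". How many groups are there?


Input: bbbbccccee
Scanning for consecutive runs:
  Group 1: 'b' x 4 (positions 0-3)
  Group 2: 'c' x 4 (positions 4-7)
  Group 3: 'e' x 2 (positions 8-9)
Total groups: 3

3


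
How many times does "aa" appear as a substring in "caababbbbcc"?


Searching for "aa" in "caababbbbcc"
Scanning each position:
  Position 0: "ca" => no
  Position 1: "aa" => MATCH
  Position 2: "ab" => no
  Position 3: "ba" => no
  Position 4: "ab" => no
  Position 5: "bb" => no
  Position 6: "bb" => no
  Position 7: "bb" => no
  Position 8: "bc" => no
  Position 9: "cc" => no
Total occurrences: 1

1


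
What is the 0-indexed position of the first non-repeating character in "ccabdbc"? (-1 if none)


Input: ccabdbc
Character frequencies:
  'a': 1
  'b': 2
  'c': 3
  'd': 1
Scanning left to right for freq == 1:
  Position 0 ('c'): freq=3, skip
  Position 1 ('c'): freq=3, skip
  Position 2 ('a'): unique! => answer = 2

2


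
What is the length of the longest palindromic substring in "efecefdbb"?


Input: "efecefdbb"
Checking substrings for palindromes:
  [1:6] "fecef" (len 5) => palindrome
  [0:3] "efe" (len 3) => palindrome
  [2:5] "ece" (len 3) => palindrome
  [7:9] "bb" (len 2) => palindrome
Longest palindromic substring: "fecef" with length 5

5


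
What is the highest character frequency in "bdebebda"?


Input: bdebebda
Character counts:
  'a': 1
  'b': 3
  'd': 2
  'e': 2
Maximum frequency: 3

3


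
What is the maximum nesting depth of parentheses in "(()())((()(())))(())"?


Input: "(()())((()(())))(())"
Tracking depth:
  Position 0 '(': depth becomes 1
  Position 1 '(': depth becomes 2
  Position 2 ')': depth becomes 1
  Position 3 '(': depth becomes 2
  Position 4 ')': depth becomes 1
  Position 5 ')': depth becomes 0
  Position 6 '(': depth becomes 1
  Position 7 '(': depth becomes 2
  Position 8 '(': depth becomes 3
  Position 9 ')': depth becomes 2
  Position 10 '(': depth becomes 3
  Position 11 '(': depth becomes 4
  Position 12 ')': depth becomes 3
  Position 13 ')': depth becomes 2
  Position 14 ')': depth becomes 1
  Position 15 ')': depth becomes 0
  Position 16 '(': depth becomes 1
  Position 17 '(': depth becomes 2
  Position 18 ')': depth becomes 1
  Position 19 ')': depth becomes 0
Maximum depth reached: 4

4


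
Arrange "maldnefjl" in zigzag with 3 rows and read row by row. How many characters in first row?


Zigzag "maldnefjl" into 3 rows:
Placing characters:
  'm' => row 0
  'a' => row 1
  'l' => row 2
  'd' => row 1
  'n' => row 0
  'e' => row 1
  'f' => row 2
  'j' => row 1
  'l' => row 0
Rows:
  Row 0: "mnl"
  Row 1: "adej"
  Row 2: "lf"
First row length: 3

3


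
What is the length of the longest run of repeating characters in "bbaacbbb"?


Input: "bbaacbbb"
Scanning for longest run:
  Position 1 ('b'): continues run of 'b', length=2
  Position 2 ('a'): new char, reset run to 1
  Position 3 ('a'): continues run of 'a', length=2
  Position 4 ('c'): new char, reset run to 1
  Position 5 ('b'): new char, reset run to 1
  Position 6 ('b'): continues run of 'b', length=2
  Position 7 ('b'): continues run of 'b', length=3
Longest run: 'b' with length 3

3


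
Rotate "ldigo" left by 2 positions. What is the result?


Input: "ldigo", rotate left by 2
First 2 characters: "ld"
Remaining characters: "igo"
Concatenate remaining + first: "igo" + "ld" = "igold"

igold


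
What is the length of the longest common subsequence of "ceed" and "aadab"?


LCS of "ceed" and "aadab"
DP table:
           a    a    d    a    b
      0    0    0    0    0    0
  c   0    0    0    0    0    0
  e   0    0    0    0    0    0
  e   0    0    0    0    0    0
  d   0    0    0    1    1    1
LCS length = dp[4][5] = 1

1


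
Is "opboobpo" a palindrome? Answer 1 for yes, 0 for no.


Input: opboobpo
Reversed: opboobpo
  Compare pos 0 ('o') with pos 7 ('o'): match
  Compare pos 1 ('p') with pos 6 ('p'): match
  Compare pos 2 ('b') with pos 5 ('b'): match
  Compare pos 3 ('o') with pos 4 ('o'): match
Result: palindrome

1


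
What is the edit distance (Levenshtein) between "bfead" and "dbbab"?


Computing edit distance: "bfead" -> "dbbab"
DP table:
           d    b    b    a    b
      0    1    2    3    4    5
  b   1    1    1    2    3    4
  f   2    2    2    2    3    4
  e   3    3    3    3    3    4
  a   4    4    4    4    3    4
  d   5    4    5    5    4    4
Edit distance = dp[5][5] = 4

4


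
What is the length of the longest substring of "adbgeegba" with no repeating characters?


Input: "adbgeegba"
Sliding window (track last position of each char):
  Position 0 ('a'): window [0,0] length 1 -- new best
  Position 1 ('d'): window [0,1] length 2 -- new best
  Position 2 ('b'): window [0,2] length 3 -- new best
  Position 3 ('g'): window [0,3] length 4 -- new best
  Position 4 ('e'): window [0,4] length 5 -- new best
  Position 5 ('e'): repeat (last at 4), move window start to 5
  Position 5 ('e'): window [5,5] length 1
  Position 6 ('g'): window [5,6] length 2
  Position 7 ('b'): window [5,7] length 3
  Position 8 ('a'): window [5,8] length 4
Longest substring with no repeats: "adbge" with length 5

5


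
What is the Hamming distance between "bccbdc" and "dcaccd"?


Comparing "bccbdc" and "dcaccd" position by position:
  Position 0: 'b' vs 'd' => differ
  Position 1: 'c' vs 'c' => same
  Position 2: 'c' vs 'a' => differ
  Position 3: 'b' vs 'c' => differ
  Position 4: 'd' vs 'c' => differ
  Position 5: 'c' vs 'd' => differ
Total differences (Hamming distance): 5

5


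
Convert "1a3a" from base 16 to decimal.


Input: "1a3a" in base 16
Positional expansion:
  Digit '1' (value 1) x 16^3 = 4096
  Digit 'a' (value 10) x 16^2 = 2560
  Digit '3' (value 3) x 16^1 = 48
  Digit 'a' (value 10) x 16^0 = 10
Sum = 6714

6714


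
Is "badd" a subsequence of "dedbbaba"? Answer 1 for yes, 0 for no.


Check if "badd" is a subsequence of "dedbbaba"
Greedy scan:
  Position 0 ('d'): no match needed
  Position 1 ('e'): no match needed
  Position 2 ('d'): no match needed
  Position 3 ('b'): matches sub[0] = 'b'
  Position 4 ('b'): no match needed
  Position 5 ('a'): matches sub[1] = 'a'
  Position 6 ('b'): no match needed
  Position 7 ('a'): no match needed
Only matched 2/4 characters => not a subsequence

0


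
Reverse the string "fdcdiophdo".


Input: fdcdiophdo
Reading characters right to left:
  Position 9: 'o'
  Position 8: 'd'
  Position 7: 'h'
  Position 6: 'p'
  Position 5: 'o'
  Position 4: 'i'
  Position 3: 'd'
  Position 2: 'c'
  Position 1: 'd'
  Position 0: 'f'
Reversed: odhpoidcdf

odhpoidcdf


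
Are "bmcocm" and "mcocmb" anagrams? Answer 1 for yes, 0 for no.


Strings: "bmcocm", "mcocmb"
Sorted first:  bccmmo
Sorted second: bccmmo
Sorted forms match => anagrams

1


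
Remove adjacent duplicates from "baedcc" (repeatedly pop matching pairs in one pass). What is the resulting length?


Input: baedcc
Stack-based adjacent duplicate removal:
  Read 'b': push. Stack: b
  Read 'a': push. Stack: ba
  Read 'e': push. Stack: bae
  Read 'd': push. Stack: baed
  Read 'c': push. Stack: baedc
  Read 'c': matches stack top 'c' => pop. Stack: baed
Final stack: "baed" (length 4)

4


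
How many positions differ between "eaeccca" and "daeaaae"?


Comparing "eaeccca" and "daeaaae" position by position:
  Position 0: 'e' vs 'd' => DIFFER
  Position 1: 'a' vs 'a' => same
  Position 2: 'e' vs 'e' => same
  Position 3: 'c' vs 'a' => DIFFER
  Position 4: 'c' vs 'a' => DIFFER
  Position 5: 'c' vs 'a' => DIFFER
  Position 6: 'a' vs 'e' => DIFFER
Positions that differ: 5

5


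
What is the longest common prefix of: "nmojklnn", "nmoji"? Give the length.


Words: nmojklnn, nmoji
  Position 0: all 'n' => match
  Position 1: all 'm' => match
  Position 2: all 'o' => match
  Position 3: all 'j' => match
  Position 4: ('k', 'i') => mismatch, stop
LCP = "nmoj" (length 4)

4


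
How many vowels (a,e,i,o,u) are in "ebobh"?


Input: ebobh
Checking each character:
  'e' at position 0: vowel (running total: 1)
  'b' at position 1: consonant
  'o' at position 2: vowel (running total: 2)
  'b' at position 3: consonant
  'h' at position 4: consonant
Total vowels: 2

2


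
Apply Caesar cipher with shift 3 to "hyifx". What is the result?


Caesar cipher: shift "hyifx" by 3
  'h' (pos 7) + 3 = pos 10 = 'k'
  'y' (pos 24) + 3 = pos 1 = 'b'
  'i' (pos 8) + 3 = pos 11 = 'l'
  'f' (pos 5) + 3 = pos 8 = 'i'
  'x' (pos 23) + 3 = pos 0 = 'a'
Result: kblia

kblia


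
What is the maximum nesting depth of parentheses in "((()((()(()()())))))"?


Input: "((()((()(()()())))))"
Tracking depth:
  Position 0 '(': depth becomes 1
  Position 1 '(': depth becomes 2
  Position 2 '(': depth becomes 3
  Position 3 ')': depth becomes 2
  Position 4 '(': depth becomes 3
  Position 5 '(': depth becomes 4
  Position 6 '(': depth becomes 5
  Position 7 ')': depth becomes 4
  Position 8 '(': depth becomes 5
  Position 9 '(': depth becomes 6
  Position 10 ')': depth becomes 5
  Position 11 '(': depth becomes 6
  Position 12 ')': depth becomes 5
  Position 13 '(': depth becomes 6
  Position 14 ')': depth becomes 5
  Position 15 ')': depth becomes 4
  Position 16 ')': depth becomes 3
  Position 17 ')': depth becomes 2
  Position 18 ')': depth becomes 1
  Position 19 ')': depth becomes 0
Maximum depth reached: 6

6


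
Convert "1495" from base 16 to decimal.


Input: "1495" in base 16
Positional expansion:
  Digit '1' (value 1) x 16^3 = 4096
  Digit '4' (value 4) x 16^2 = 1024
  Digit '9' (value 9) x 16^1 = 144
  Digit '5' (value 5) x 16^0 = 5
Sum = 5269

5269


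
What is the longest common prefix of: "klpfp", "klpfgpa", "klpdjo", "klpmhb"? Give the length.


Words: klpfp, klpfgpa, klpdjo, klpmhb
  Position 0: all 'k' => match
  Position 1: all 'l' => match
  Position 2: all 'p' => match
  Position 3: ('f', 'f', 'd', 'm') => mismatch, stop
LCP = "klp" (length 3)

3


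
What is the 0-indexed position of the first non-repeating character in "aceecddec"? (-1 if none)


Input: aceecddec
Character frequencies:
  'a': 1
  'c': 3
  'd': 2
  'e': 3
Scanning left to right for freq == 1:
  Position 0 ('a'): unique! => answer = 0

0


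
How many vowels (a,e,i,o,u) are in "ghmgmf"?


Input: ghmgmf
Checking each character:
  'g' at position 0: consonant
  'h' at position 1: consonant
  'm' at position 2: consonant
  'g' at position 3: consonant
  'm' at position 4: consonant
  'f' at position 5: consonant
Total vowels: 0

0


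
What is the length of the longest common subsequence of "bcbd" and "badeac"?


LCS of "bcbd" and "badeac"
DP table:
           b    a    d    e    a    c
      0    0    0    0    0    0    0
  b   0    1    1    1    1    1    1
  c   0    1    1    1    1    1    2
  b   0    1    1    1    1    1    2
  d   0    1    1    2    2    2    2
LCS length = dp[4][6] = 2

2


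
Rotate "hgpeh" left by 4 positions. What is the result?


Input: "hgpeh", rotate left by 4
First 4 characters: "hgpe"
Remaining characters: "h"
Concatenate remaining + first: "h" + "hgpe" = "hhgpe"

hhgpe


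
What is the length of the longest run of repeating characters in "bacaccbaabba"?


Input: "bacaccbaabba"
Scanning for longest run:
  Position 1 ('a'): new char, reset run to 1
  Position 2 ('c'): new char, reset run to 1
  Position 3 ('a'): new char, reset run to 1
  Position 4 ('c'): new char, reset run to 1
  Position 5 ('c'): continues run of 'c', length=2
  Position 6 ('b'): new char, reset run to 1
  Position 7 ('a'): new char, reset run to 1
  Position 8 ('a'): continues run of 'a', length=2
  Position 9 ('b'): new char, reset run to 1
  Position 10 ('b'): continues run of 'b', length=2
  Position 11 ('a'): new char, reset run to 1
Longest run: 'c' with length 2

2


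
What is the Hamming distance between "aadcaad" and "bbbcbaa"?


Comparing "aadcaad" and "bbbcbaa" position by position:
  Position 0: 'a' vs 'b' => differ
  Position 1: 'a' vs 'b' => differ
  Position 2: 'd' vs 'b' => differ
  Position 3: 'c' vs 'c' => same
  Position 4: 'a' vs 'b' => differ
  Position 5: 'a' vs 'a' => same
  Position 6: 'd' vs 'a' => differ
Total differences (Hamming distance): 5

5


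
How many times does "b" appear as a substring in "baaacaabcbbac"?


Searching for "b" in "baaacaabcbbac"
Scanning each position:
  Position 0: "b" => MATCH
  Position 1: "a" => no
  Position 2: "a" => no
  Position 3: "a" => no
  Position 4: "c" => no
  Position 5: "a" => no
  Position 6: "a" => no
  Position 7: "b" => MATCH
  Position 8: "c" => no
  Position 9: "b" => MATCH
  Position 10: "b" => MATCH
  Position 11: "a" => no
  Position 12: "c" => no
Total occurrences: 4

4


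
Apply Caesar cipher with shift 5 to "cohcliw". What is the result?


Caesar cipher: shift "cohcliw" by 5
  'c' (pos 2) + 5 = pos 7 = 'h'
  'o' (pos 14) + 5 = pos 19 = 't'
  'h' (pos 7) + 5 = pos 12 = 'm'
  'c' (pos 2) + 5 = pos 7 = 'h'
  'l' (pos 11) + 5 = pos 16 = 'q'
  'i' (pos 8) + 5 = pos 13 = 'n'
  'w' (pos 22) + 5 = pos 1 = 'b'
Result: htmhqnb

htmhqnb


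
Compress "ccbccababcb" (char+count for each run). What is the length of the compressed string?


Input: ccbccababcb
Runs:
  'c' x 2 => "c2"
  'b' x 1 => "b1"
  'c' x 2 => "c2"
  'a' x 1 => "a1"
  'b' x 1 => "b1"
  'a' x 1 => "a1"
  'b' x 1 => "b1"
  'c' x 1 => "c1"
  'b' x 1 => "b1"
Compressed: "c2b1c2a1b1a1b1c1b1"
Compressed length: 18

18


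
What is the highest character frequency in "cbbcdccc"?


Input: cbbcdccc
Character counts:
  'b': 2
  'c': 5
  'd': 1
Maximum frequency: 5

5


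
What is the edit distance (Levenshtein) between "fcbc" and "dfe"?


Computing edit distance: "fcbc" -> "dfe"
DP table:
           d    f    e
      0    1    2    3
  f   1    1    1    2
  c   2    2    2    2
  b   3    3    3    3
  c   4    4    4    4
Edit distance = dp[4][3] = 4

4


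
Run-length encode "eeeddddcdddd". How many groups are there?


Input: eeeddddcdddd
Scanning for consecutive runs:
  Group 1: 'e' x 3 (positions 0-2)
  Group 2: 'd' x 4 (positions 3-6)
  Group 3: 'c' x 1 (positions 7-7)
  Group 4: 'd' x 4 (positions 8-11)
Total groups: 4

4


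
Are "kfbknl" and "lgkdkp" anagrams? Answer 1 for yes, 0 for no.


Strings: "kfbknl", "lgkdkp"
Sorted first:  bfkkln
Sorted second: dgkklp
Differ at position 0: 'b' vs 'd' => not anagrams

0


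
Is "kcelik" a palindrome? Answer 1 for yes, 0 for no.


Input: kcelik
Reversed: kileck
  Compare pos 0 ('k') with pos 5 ('k'): match
  Compare pos 1 ('c') with pos 4 ('i'): MISMATCH
  Compare pos 2 ('e') with pos 3 ('l'): MISMATCH
Result: not a palindrome

0


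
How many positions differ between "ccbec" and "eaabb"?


Comparing "ccbec" and "eaabb" position by position:
  Position 0: 'c' vs 'e' => DIFFER
  Position 1: 'c' vs 'a' => DIFFER
  Position 2: 'b' vs 'a' => DIFFER
  Position 3: 'e' vs 'b' => DIFFER
  Position 4: 'c' vs 'b' => DIFFER
Positions that differ: 5

5


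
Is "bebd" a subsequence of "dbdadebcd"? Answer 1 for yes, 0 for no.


Check if "bebd" is a subsequence of "dbdadebcd"
Greedy scan:
  Position 0 ('d'): no match needed
  Position 1 ('b'): matches sub[0] = 'b'
  Position 2 ('d'): no match needed
  Position 3 ('a'): no match needed
  Position 4 ('d'): no match needed
  Position 5 ('e'): matches sub[1] = 'e'
  Position 6 ('b'): matches sub[2] = 'b'
  Position 7 ('c'): no match needed
  Position 8 ('d'): matches sub[3] = 'd'
All 4 characters matched => is a subsequence

1


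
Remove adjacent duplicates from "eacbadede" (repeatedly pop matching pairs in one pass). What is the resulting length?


Input: eacbadede
Stack-based adjacent duplicate removal:
  Read 'e': push. Stack: e
  Read 'a': push. Stack: ea
  Read 'c': push. Stack: eac
  Read 'b': push. Stack: eacb
  Read 'a': push. Stack: eacba
  Read 'd': push. Stack: eacbad
  Read 'e': push. Stack: eacbade
  Read 'd': push. Stack: eacbaded
  Read 'e': push. Stack: eacbadede
Final stack: "eacbadede" (length 9)

9


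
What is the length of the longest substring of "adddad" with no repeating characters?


Input: "adddad"
Sliding window (track last position of each char):
  Position 0 ('a'): window [0,0] length 1 -- new best
  Position 1 ('d'): window [0,1] length 2 -- new best
  Position 2 ('d'): repeat (last at 1), move window start to 2
  Position 2 ('d'): window [2,2] length 1
  Position 3 ('d'): repeat (last at 2), move window start to 3
  Position 3 ('d'): window [3,3] length 1
  Position 4 ('a'): window [3,4] length 2
  Position 5 ('d'): repeat (last at 3), move window start to 4
  Position 5 ('d'): window [4,5] length 2
Longest substring with no repeats: "ad" with length 2

2


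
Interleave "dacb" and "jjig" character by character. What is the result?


Interleaving "dacb" and "jjig":
  Position 0: 'd' from first, 'j' from second => "dj"
  Position 1: 'a' from first, 'j' from second => "aj"
  Position 2: 'c' from first, 'i' from second => "ci"
  Position 3: 'b' from first, 'g' from second => "bg"
Result: djajcibg

djajcibg


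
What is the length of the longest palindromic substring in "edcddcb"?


Input: "edcddcb"
Checking substrings for palindromes:
  [2:6] "cddc" (len 4) => palindrome
  [1:4] "dcd" (len 3) => palindrome
  [3:5] "dd" (len 2) => palindrome
Longest palindromic substring: "cddc" with length 4

4


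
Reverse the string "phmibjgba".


Input: phmibjgba
Reading characters right to left:
  Position 8: 'a'
  Position 7: 'b'
  Position 6: 'g'
  Position 5: 'j'
  Position 4: 'b'
  Position 3: 'i'
  Position 2: 'm'
  Position 1: 'h'
  Position 0: 'p'
Reversed: abgjbimhp

abgjbimhp


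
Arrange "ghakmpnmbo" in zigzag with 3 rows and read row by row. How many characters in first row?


Zigzag "ghakmpnmbo" into 3 rows:
Placing characters:
  'g' => row 0
  'h' => row 1
  'a' => row 2
  'k' => row 1
  'm' => row 0
  'p' => row 1
  'n' => row 2
  'm' => row 1
  'b' => row 0
  'o' => row 1
Rows:
  Row 0: "gmb"
  Row 1: "hkpmo"
  Row 2: "an"
First row length: 3

3


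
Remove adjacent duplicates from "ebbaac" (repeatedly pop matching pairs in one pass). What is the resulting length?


Input: ebbaac
Stack-based adjacent duplicate removal:
  Read 'e': push. Stack: e
  Read 'b': push. Stack: eb
  Read 'b': matches stack top 'b' => pop. Stack: e
  Read 'a': push. Stack: ea
  Read 'a': matches stack top 'a' => pop. Stack: e
  Read 'c': push. Stack: ec
Final stack: "ec" (length 2)

2


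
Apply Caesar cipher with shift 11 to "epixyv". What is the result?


Caesar cipher: shift "epixyv" by 11
  'e' (pos 4) + 11 = pos 15 = 'p'
  'p' (pos 15) + 11 = pos 0 = 'a'
  'i' (pos 8) + 11 = pos 19 = 't'
  'x' (pos 23) + 11 = pos 8 = 'i'
  'y' (pos 24) + 11 = pos 9 = 'j'
  'v' (pos 21) + 11 = pos 6 = 'g'
Result: patijg

patijg


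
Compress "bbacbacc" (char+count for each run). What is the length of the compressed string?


Input: bbacbacc
Runs:
  'b' x 2 => "b2"
  'a' x 1 => "a1"
  'c' x 1 => "c1"
  'b' x 1 => "b1"
  'a' x 1 => "a1"
  'c' x 2 => "c2"
Compressed: "b2a1c1b1a1c2"
Compressed length: 12

12


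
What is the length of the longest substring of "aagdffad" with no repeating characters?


Input: "aagdffad"
Sliding window (track last position of each char):
  Position 0 ('a'): window [0,0] length 1 -- new best
  Position 1 ('a'): repeat (last at 0), move window start to 1
  Position 1 ('a'): window [1,1] length 1
  Position 2 ('g'): window [1,2] length 2 -- new best
  Position 3 ('d'): window [1,3] length 3 -- new best
  Position 4 ('f'): window [1,4] length 4 -- new best
  Position 5 ('f'): repeat (last at 4), move window start to 5
  Position 5 ('f'): window [5,5] length 1
  Position 6 ('a'): window [5,6] length 2
  Position 7 ('d'): window [5,7] length 3
Longest substring with no repeats: "agdf" with length 4

4


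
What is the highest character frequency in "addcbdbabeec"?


Input: addcbdbabeec
Character counts:
  'a': 2
  'b': 3
  'c': 2
  'd': 3
  'e': 2
Maximum frequency: 3

3


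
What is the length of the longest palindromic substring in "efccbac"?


Input: "efccbac"
Checking substrings for palindromes:
  [2:4] "cc" (len 2) => palindrome
Longest palindromic substring: "cc" with length 2

2


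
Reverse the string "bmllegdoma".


Input: bmllegdoma
Reading characters right to left:
  Position 9: 'a'
  Position 8: 'm'
  Position 7: 'o'
  Position 6: 'd'
  Position 5: 'g'
  Position 4: 'e'
  Position 3: 'l'
  Position 2: 'l'
  Position 1: 'm'
  Position 0: 'b'
Reversed: amodgellmb

amodgellmb


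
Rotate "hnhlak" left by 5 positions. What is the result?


Input: "hnhlak", rotate left by 5
First 5 characters: "hnhla"
Remaining characters: "k"
Concatenate remaining + first: "k" + "hnhla" = "khnhla"

khnhla


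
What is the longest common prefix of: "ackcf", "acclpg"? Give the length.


Words: ackcf, acclpg
  Position 0: all 'a' => match
  Position 1: all 'c' => match
  Position 2: ('k', 'c') => mismatch, stop
LCP = "ac" (length 2)

2


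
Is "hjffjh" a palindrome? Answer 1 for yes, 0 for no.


Input: hjffjh
Reversed: hjffjh
  Compare pos 0 ('h') with pos 5 ('h'): match
  Compare pos 1 ('j') with pos 4 ('j'): match
  Compare pos 2 ('f') with pos 3 ('f'): match
Result: palindrome

1


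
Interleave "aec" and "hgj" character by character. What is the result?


Interleaving "aec" and "hgj":
  Position 0: 'a' from first, 'h' from second => "ah"
  Position 1: 'e' from first, 'g' from second => "eg"
  Position 2: 'c' from first, 'j' from second => "cj"
Result: ahegcj

ahegcj


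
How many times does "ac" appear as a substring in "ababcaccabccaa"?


Searching for "ac" in "ababcaccabccaa"
Scanning each position:
  Position 0: "ab" => no
  Position 1: "ba" => no
  Position 2: "ab" => no
  Position 3: "bc" => no
  Position 4: "ca" => no
  Position 5: "ac" => MATCH
  Position 6: "cc" => no
  Position 7: "ca" => no
  Position 8: "ab" => no
  Position 9: "bc" => no
  Position 10: "cc" => no
  Position 11: "ca" => no
  Position 12: "aa" => no
Total occurrences: 1

1


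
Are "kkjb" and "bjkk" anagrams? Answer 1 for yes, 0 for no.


Strings: "kkjb", "bjkk"
Sorted first:  bjkk
Sorted second: bjkk
Sorted forms match => anagrams

1


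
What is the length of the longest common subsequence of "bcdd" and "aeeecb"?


LCS of "bcdd" and "aeeecb"
DP table:
           a    e    e    e    c    b
      0    0    0    0    0    0    0
  b   0    0    0    0    0    0    1
  c   0    0    0    0    0    1    1
  d   0    0    0    0    0    1    1
  d   0    0    0    0    0    1    1
LCS length = dp[4][6] = 1

1


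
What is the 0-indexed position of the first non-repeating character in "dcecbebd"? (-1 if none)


Input: dcecbebd
Character frequencies:
  'b': 2
  'c': 2
  'd': 2
  'e': 2
Scanning left to right for freq == 1:
  Position 0 ('d'): freq=2, skip
  Position 1 ('c'): freq=2, skip
  Position 2 ('e'): freq=2, skip
  Position 3 ('c'): freq=2, skip
  Position 4 ('b'): freq=2, skip
  Position 5 ('e'): freq=2, skip
  Position 6 ('b'): freq=2, skip
  Position 7 ('d'): freq=2, skip
  No unique character found => answer = -1

-1


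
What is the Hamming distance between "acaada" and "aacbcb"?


Comparing "acaada" and "aacbcb" position by position:
  Position 0: 'a' vs 'a' => same
  Position 1: 'c' vs 'a' => differ
  Position 2: 'a' vs 'c' => differ
  Position 3: 'a' vs 'b' => differ
  Position 4: 'd' vs 'c' => differ
  Position 5: 'a' vs 'b' => differ
Total differences (Hamming distance): 5

5


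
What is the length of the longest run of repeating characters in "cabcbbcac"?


Input: "cabcbbcac"
Scanning for longest run:
  Position 1 ('a'): new char, reset run to 1
  Position 2 ('b'): new char, reset run to 1
  Position 3 ('c'): new char, reset run to 1
  Position 4 ('b'): new char, reset run to 1
  Position 5 ('b'): continues run of 'b', length=2
  Position 6 ('c'): new char, reset run to 1
  Position 7 ('a'): new char, reset run to 1
  Position 8 ('c'): new char, reset run to 1
Longest run: 'b' with length 2

2


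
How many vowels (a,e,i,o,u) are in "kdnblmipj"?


Input: kdnblmipj
Checking each character:
  'k' at position 0: consonant
  'd' at position 1: consonant
  'n' at position 2: consonant
  'b' at position 3: consonant
  'l' at position 4: consonant
  'm' at position 5: consonant
  'i' at position 6: vowel (running total: 1)
  'p' at position 7: consonant
  'j' at position 8: consonant
Total vowels: 1

1


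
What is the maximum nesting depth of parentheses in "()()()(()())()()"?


Input: "()()()(()())()()"
Tracking depth:
  Position 0 '(': depth becomes 1
  Position 1 ')': depth becomes 0
  Position 2 '(': depth becomes 1
  Position 3 ')': depth becomes 0
  Position 4 '(': depth becomes 1
  Position 5 ')': depth becomes 0
  Position 6 '(': depth becomes 1
  Position 7 '(': depth becomes 2
  Position 8 ')': depth becomes 1
  Position 9 '(': depth becomes 2
  Position 10 ')': depth becomes 1
  Position 11 ')': depth becomes 0
  Position 12 '(': depth becomes 1
  Position 13 ')': depth becomes 0
  Position 14 '(': depth becomes 1
  Position 15 ')': depth becomes 0
Maximum depth reached: 2

2


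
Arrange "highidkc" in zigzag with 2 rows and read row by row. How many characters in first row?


Zigzag "highidkc" into 2 rows:
Placing characters:
  'h' => row 0
  'i' => row 1
  'g' => row 0
  'h' => row 1
  'i' => row 0
  'd' => row 1
  'k' => row 0
  'c' => row 1
Rows:
  Row 0: "hgik"
  Row 1: "ihdc"
First row length: 4

4


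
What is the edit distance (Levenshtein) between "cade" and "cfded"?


Computing edit distance: "cade" -> "cfded"
DP table:
           c    f    d    e    d
      0    1    2    3    4    5
  c   1    0    1    2    3    4
  a   2    1    1    2    3    4
  d   3    2    2    1    2    3
  e   4    3    3    2    1    2
Edit distance = dp[4][5] = 2

2


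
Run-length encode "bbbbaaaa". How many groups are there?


Input: bbbbaaaa
Scanning for consecutive runs:
  Group 1: 'b' x 4 (positions 0-3)
  Group 2: 'a' x 4 (positions 4-7)
Total groups: 2

2


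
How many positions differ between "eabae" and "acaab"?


Comparing "eabae" and "acaab" position by position:
  Position 0: 'e' vs 'a' => DIFFER
  Position 1: 'a' vs 'c' => DIFFER
  Position 2: 'b' vs 'a' => DIFFER
  Position 3: 'a' vs 'a' => same
  Position 4: 'e' vs 'b' => DIFFER
Positions that differ: 4

4
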